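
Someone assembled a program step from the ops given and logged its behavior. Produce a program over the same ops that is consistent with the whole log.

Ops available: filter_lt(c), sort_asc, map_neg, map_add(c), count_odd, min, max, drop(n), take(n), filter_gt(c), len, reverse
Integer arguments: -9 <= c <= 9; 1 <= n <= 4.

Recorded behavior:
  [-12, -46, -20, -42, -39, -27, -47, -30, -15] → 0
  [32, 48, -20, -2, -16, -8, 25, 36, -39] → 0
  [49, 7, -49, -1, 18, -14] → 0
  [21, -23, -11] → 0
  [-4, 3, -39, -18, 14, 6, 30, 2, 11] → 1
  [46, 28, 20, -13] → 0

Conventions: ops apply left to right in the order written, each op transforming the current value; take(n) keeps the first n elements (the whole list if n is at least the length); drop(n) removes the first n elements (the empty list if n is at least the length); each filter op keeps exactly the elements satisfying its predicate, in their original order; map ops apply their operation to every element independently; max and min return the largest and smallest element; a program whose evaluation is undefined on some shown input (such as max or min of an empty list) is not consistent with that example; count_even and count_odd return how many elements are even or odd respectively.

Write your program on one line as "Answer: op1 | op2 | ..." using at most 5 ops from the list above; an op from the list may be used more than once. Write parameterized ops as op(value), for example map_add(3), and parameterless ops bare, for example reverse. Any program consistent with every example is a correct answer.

reverse | map_add(4) | take(1) | filter_gt(-6) | count_odd

Check, running the answer program on each example:
  [-12, -46, -20, -42, -39, -27, -47, -30, -15] -> [-15, -30, -47, -27, -39, -42, -20, -46, -12] -> [-11, -26, -43, -23, -35, -38, -16, -42, -8] -> [-11] -> [] -> 0
  [32, 48, -20, -2, -16, -8, 25, 36, -39] -> [-39, 36, 25, -8, -16, -2, -20, 48, 32] -> [-35, 40, 29, -4, -12, 2, -16, 52, 36] -> [-35] -> [] -> 0
  [49, 7, -49, -1, 18, -14] -> [-14, 18, -1, -49, 7, 49] -> [-10, 22, 3, -45, 11, 53] -> [-10] -> [] -> 0
  [21, -23, -11] -> [-11, -23, 21] -> [-7, -19, 25] -> [-7] -> [] -> 0
  [-4, 3, -39, -18, 14, 6, 30, 2, 11] -> [11, 2, 30, 6, 14, -18, -39, 3, -4] -> [15, 6, 34, 10, 18, -14, -35, 7, 0] -> [15] -> [15] -> 1
  [46, 28, 20, -13] -> [-13, 20, 28, 46] -> [-9, 24, 32, 50] -> [-9] -> [] -> 0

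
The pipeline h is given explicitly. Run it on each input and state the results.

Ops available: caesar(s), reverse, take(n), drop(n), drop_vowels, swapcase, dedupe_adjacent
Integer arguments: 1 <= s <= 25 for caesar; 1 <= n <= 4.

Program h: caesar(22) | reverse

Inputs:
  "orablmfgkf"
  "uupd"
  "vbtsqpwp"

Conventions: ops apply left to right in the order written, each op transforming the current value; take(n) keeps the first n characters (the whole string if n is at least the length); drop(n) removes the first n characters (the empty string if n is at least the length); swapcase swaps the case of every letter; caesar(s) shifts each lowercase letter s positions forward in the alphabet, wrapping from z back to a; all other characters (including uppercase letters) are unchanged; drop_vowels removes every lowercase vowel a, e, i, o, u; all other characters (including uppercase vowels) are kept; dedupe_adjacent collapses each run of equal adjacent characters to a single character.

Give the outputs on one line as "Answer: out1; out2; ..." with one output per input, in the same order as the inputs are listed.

"bgcbihxwnk"; "zlqq"; "lslmopxr"

Execution, op by op:
  "orablmfgkf" -> "knwxhibcgb" -> "bgcbihxwnk"
  "uupd" -> "qqlz" -> "zlqq"
  "vbtsqpwp" -> "rxpomlsl" -> "lslmopxr"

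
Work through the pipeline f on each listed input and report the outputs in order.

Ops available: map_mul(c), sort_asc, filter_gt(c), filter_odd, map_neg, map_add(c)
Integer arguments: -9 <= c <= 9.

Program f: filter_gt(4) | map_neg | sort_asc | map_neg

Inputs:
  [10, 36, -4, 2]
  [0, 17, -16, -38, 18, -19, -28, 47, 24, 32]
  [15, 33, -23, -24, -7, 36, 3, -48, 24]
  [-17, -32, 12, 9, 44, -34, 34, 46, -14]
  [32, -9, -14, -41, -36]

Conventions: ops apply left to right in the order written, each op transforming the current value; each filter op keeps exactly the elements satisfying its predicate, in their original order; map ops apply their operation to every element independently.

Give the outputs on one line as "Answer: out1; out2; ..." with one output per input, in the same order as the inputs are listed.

[36, 10]; [47, 32, 24, 18, 17]; [36, 33, 24, 15]; [46, 44, 34, 12, 9]; [32]

Execution, op by op:
  [10, 36, -4, 2] -> [10, 36] -> [-10, -36] -> [-36, -10] -> [36, 10]
  [0, 17, -16, -38, 18, -19, -28, 47, 24, 32] -> [17, 18, 47, 24, 32] -> [-17, -18, -47, -24, -32] -> [-47, -32, -24, -18, -17] -> [47, 32, 24, 18, 17]
  [15, 33, -23, -24, -7, 36, 3, -48, 24] -> [15, 33, 36, 24] -> [-15, -33, -36, -24] -> [-36, -33, -24, -15] -> [36, 33, 24, 15]
  [-17, -32, 12, 9, 44, -34, 34, 46, -14] -> [12, 9, 44, 34, 46] -> [-12, -9, -44, -34, -46] -> [-46, -44, -34, -12, -9] -> [46, 44, 34, 12, 9]
  [32, -9, -14, -41, -36] -> [32] -> [-32] -> [-32] -> [32]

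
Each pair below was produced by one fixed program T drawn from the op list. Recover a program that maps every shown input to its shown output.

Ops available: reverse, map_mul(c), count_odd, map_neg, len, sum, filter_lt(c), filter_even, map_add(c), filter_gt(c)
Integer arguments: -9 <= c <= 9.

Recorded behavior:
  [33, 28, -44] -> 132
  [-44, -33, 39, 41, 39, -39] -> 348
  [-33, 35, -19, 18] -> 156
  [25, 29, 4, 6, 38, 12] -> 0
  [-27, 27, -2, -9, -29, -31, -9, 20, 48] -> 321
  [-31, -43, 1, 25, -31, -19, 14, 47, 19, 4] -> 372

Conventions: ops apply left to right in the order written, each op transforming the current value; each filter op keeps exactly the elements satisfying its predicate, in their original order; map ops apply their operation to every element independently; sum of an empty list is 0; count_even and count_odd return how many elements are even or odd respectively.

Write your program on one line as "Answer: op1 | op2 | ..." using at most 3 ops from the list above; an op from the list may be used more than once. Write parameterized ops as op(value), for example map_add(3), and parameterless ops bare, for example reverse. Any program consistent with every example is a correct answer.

map_mul(-3) | filter_gt(2) | sum

Check, running the answer program on each example:
  [33, 28, -44] -> [-99, -84, 132] -> [132] -> 132
  [-44, -33, 39, 41, 39, -39] -> [132, 99, -117, -123, -117, 117] -> [132, 99, 117] -> 348
  [-33, 35, -19, 18] -> [99, -105, 57, -54] -> [99, 57] -> 156
  [25, 29, 4, 6, 38, 12] -> [-75, -87, -12, -18, -114, -36] -> [] -> 0
  [-27, 27, -2, -9, -29, -31, -9, 20, 48] -> [81, -81, 6, 27, 87, 93, 27, -60, -144] -> [81, 6, 27, 87, 93, 27] -> 321
  [-31, -43, 1, 25, -31, -19, 14, 47, 19, 4] -> [93, 129, -3, -75, 93, 57, -42, -141, -57, -12] -> [93, 129, 93, 57] -> 372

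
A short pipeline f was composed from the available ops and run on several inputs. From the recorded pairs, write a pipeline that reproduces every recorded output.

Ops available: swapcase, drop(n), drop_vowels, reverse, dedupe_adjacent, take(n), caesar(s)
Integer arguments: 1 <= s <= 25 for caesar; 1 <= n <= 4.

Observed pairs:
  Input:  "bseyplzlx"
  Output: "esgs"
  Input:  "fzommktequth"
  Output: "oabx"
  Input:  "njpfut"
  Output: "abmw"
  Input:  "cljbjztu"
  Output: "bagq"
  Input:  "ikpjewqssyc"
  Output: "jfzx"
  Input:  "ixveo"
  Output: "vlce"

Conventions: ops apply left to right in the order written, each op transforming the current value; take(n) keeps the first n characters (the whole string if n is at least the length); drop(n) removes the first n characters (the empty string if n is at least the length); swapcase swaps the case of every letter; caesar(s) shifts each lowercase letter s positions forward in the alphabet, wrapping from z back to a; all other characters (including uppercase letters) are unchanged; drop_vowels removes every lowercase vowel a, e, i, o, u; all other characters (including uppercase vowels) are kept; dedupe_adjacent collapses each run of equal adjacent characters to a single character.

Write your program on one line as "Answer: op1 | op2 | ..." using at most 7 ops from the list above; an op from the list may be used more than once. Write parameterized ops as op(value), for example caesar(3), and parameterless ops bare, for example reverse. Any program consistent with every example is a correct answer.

swapcase | dedupe_adjacent | swapcase | reverse | caesar(7) | take(4)

Check, running the answer program on each example:
  "bseyplzlx" -> "BSEYPLZLX" -> "BSEYPLZLX" -> "bseyplzlx" -> "xlzlpyesb" -> "esgswflzi" -> "esgs"
  "fzommktequth" -> "FZOMMKTEQUTH" -> "FZOMKTEQUTH" -> "fzomktequth" -> "htuqetkmozf" -> "oabxlartvgm" -> "oabx"
  "njpfut" -> "NJPFUT" -> "NJPFUT" -> "njpfut" -> "tufpjn" -> "abmwqu" -> "abmw"
  "cljbjztu" -> "CLJBJZTU" -> "CLJBJZTU" -> "cljbjztu" -> "utzjbjlc" -> "bagqiqsj" -> "bagq"
  "ikpjewqssyc" -> "IKPJEWQSSYC" -> "IKPJEWQSYC" -> "ikpjewqsyc" -> "cysqwejpki" -> "jfzxdlqwrp" -> "jfzx"
  "ixveo" -> "IXVEO" -> "IXVEO" -> "ixveo" -> "oevxi" -> "vlcep" -> "vlce"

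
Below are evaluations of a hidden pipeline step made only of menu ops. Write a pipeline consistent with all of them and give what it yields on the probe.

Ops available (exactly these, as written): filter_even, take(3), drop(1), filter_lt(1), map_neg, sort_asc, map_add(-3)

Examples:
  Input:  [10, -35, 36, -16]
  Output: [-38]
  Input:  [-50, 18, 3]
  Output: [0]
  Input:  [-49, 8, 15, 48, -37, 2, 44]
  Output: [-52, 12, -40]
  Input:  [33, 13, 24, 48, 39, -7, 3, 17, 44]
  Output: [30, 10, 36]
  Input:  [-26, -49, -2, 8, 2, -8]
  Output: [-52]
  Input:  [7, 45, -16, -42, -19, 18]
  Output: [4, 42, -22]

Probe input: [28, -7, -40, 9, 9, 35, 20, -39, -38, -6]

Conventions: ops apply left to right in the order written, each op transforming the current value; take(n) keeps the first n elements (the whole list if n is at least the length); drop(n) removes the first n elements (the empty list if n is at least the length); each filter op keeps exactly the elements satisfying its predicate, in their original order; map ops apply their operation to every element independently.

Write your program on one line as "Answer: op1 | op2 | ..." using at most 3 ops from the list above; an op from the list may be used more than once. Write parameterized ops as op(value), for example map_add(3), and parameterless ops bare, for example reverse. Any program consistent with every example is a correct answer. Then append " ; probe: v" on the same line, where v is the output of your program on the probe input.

map_add(-3) | filter_even | take(3) ; probe: [-10, 6, 6]

Check, running the answer program on each example:
  [10, -35, 36, -16] -> [7, -38, 33, -19] -> [-38] -> [-38]
  [-50, 18, 3] -> [-53, 15, 0] -> [0] -> [0]
  [-49, 8, 15, 48, -37, 2, 44] -> [-52, 5, 12, 45, -40, -1, 41] -> [-52, 12, -40] -> [-52, 12, -40]
  [33, 13, 24, 48, 39, -7, 3, 17, 44] -> [30, 10, 21, 45, 36, -10, 0, 14, 41] -> [30, 10, 36, -10, 0, 14] -> [30, 10, 36]
  [-26, -49, -2, 8, 2, -8] -> [-29, -52, -5, 5, -1, -11] -> [-52] -> [-52]
  [7, 45, -16, -42, -19, 18] -> [4, 42, -19, -45, -22, 15] -> [4, 42, -22] -> [4, 42, -22]
  probe: [28, -7, -40, 9, 9, 35, 20, -39, -38, -6] -> [25, -10, -43, 6, 6, 32, 17, -42, -41, -9] -> [-10, 6, 6, 32, -42] -> [-10, 6, 6]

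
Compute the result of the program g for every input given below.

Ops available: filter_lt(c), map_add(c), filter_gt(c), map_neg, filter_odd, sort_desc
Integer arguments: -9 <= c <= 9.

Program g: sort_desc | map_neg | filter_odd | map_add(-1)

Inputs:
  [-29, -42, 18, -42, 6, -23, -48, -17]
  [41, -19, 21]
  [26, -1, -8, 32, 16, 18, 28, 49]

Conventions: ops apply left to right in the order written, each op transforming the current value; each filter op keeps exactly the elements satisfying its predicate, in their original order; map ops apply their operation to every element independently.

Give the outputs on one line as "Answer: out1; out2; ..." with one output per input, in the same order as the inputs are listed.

Execution, op by op:
  [-29, -42, 18, -42, 6, -23, -48, -17] -> [18, 6, -17, -23, -29, -42, -42, -48] -> [-18, -6, 17, 23, 29, 42, 42, 48] -> [17, 23, 29] -> [16, 22, 28]
  [41, -19, 21] -> [41, 21, -19] -> [-41, -21, 19] -> [-41, -21, 19] -> [-42, -22, 18]
  [26, -1, -8, 32, 16, 18, 28, 49] -> [49, 32, 28, 26, 18, 16, -1, -8] -> [-49, -32, -28, -26, -18, -16, 1, 8] -> [-49, 1] -> [-50, 0]

[16, 22, 28]; [-42, -22, 18]; [-50, 0]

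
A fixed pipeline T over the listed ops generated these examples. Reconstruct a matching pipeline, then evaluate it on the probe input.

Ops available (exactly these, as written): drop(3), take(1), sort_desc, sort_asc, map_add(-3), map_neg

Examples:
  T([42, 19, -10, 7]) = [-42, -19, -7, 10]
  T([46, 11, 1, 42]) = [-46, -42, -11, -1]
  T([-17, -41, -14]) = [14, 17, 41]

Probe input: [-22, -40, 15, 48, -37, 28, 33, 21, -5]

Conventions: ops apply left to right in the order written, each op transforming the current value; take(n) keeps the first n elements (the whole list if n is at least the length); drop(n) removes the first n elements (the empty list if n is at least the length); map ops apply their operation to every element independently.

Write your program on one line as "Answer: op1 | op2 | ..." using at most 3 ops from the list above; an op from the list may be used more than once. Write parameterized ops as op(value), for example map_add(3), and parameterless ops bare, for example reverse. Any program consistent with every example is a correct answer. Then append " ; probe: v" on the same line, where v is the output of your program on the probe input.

map_neg | sort_asc ; probe: [-48, -33, -28, -21, -15, 5, 22, 37, 40]

Check, running the answer program on each example:
  [42, 19, -10, 7] -> [-42, -19, 10, -7] -> [-42, -19, -7, 10]
  [46, 11, 1, 42] -> [-46, -11, -1, -42] -> [-46, -42, -11, -1]
  [-17, -41, -14] -> [17, 41, 14] -> [14, 17, 41]
  probe: [-22, -40, 15, 48, -37, 28, 33, 21, -5] -> [22, 40, -15, -48, 37, -28, -33, -21, 5] -> [-48, -33, -28, -21, -15, 5, 22, 37, 40]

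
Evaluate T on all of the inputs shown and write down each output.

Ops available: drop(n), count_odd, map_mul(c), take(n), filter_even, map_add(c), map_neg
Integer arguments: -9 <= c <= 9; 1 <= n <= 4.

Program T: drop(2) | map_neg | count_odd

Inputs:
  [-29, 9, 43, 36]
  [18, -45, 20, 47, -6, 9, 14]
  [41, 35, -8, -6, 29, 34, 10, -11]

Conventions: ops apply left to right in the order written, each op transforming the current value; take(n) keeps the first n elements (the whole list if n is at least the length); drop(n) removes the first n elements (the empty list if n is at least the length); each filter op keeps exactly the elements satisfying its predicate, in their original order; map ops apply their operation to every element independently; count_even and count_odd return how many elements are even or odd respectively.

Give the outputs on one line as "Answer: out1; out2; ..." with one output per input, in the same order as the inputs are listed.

1; 2; 2

Execution, op by op:
  [-29, 9, 43, 36] -> [43, 36] -> [-43, -36] -> 1
  [18, -45, 20, 47, -6, 9, 14] -> [20, 47, -6, 9, 14] -> [-20, -47, 6, -9, -14] -> 2
  [41, 35, -8, -6, 29, 34, 10, -11] -> [-8, -6, 29, 34, 10, -11] -> [8, 6, -29, -34, -10, 11] -> 2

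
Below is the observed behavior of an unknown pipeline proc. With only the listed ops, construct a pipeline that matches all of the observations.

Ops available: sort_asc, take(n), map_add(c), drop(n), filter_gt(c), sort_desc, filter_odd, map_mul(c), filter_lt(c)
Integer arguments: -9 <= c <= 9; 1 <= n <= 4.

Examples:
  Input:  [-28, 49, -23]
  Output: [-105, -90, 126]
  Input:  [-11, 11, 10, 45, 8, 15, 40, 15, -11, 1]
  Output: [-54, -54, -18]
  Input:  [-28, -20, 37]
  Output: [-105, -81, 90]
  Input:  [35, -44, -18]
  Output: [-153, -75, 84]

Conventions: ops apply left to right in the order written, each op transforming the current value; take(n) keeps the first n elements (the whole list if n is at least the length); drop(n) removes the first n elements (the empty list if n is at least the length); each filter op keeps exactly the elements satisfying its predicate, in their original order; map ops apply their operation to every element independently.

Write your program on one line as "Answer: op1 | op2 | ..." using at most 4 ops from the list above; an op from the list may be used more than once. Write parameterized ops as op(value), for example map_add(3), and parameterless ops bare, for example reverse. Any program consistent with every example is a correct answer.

map_add(-7) | map_mul(3) | sort_asc | take(3)

Check, running the answer program on each example:
  [-28, 49, -23] -> [-35, 42, -30] -> [-105, 126, -90] -> [-105, -90, 126] -> [-105, -90, 126]
  [-11, 11, 10, 45, 8, 15, 40, 15, -11, 1] -> [-18, 4, 3, 38, 1, 8, 33, 8, -18, -6] -> [-54, 12, 9, 114, 3, 24, 99, 24, -54, -18] -> [-54, -54, -18, 3, 9, 12, 24, 24, 99, 114] -> [-54, -54, -18]
  [-28, -20, 37] -> [-35, -27, 30] -> [-105, -81, 90] -> [-105, -81, 90] -> [-105, -81, 90]
  [35, -44, -18] -> [28, -51, -25] -> [84, -153, -75] -> [-153, -75, 84] -> [-153, -75, 84]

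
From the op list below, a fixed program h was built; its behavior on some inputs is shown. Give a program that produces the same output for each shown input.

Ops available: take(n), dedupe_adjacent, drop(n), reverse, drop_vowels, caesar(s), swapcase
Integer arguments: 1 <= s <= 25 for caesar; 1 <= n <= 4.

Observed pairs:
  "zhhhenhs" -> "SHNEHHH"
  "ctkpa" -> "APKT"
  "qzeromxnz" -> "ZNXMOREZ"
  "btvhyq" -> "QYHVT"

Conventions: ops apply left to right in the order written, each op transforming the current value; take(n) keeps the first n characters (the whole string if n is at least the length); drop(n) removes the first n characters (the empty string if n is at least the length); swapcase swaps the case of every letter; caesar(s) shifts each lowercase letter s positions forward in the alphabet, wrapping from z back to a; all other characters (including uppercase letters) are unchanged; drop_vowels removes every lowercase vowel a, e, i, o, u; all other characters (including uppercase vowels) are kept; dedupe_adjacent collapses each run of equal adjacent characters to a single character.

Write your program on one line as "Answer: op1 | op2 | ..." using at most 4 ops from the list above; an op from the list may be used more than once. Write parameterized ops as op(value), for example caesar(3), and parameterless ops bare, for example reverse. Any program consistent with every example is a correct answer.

swapcase | drop(1) | reverse

Check, running the answer program on each example:
  "zhhhenhs" -> "ZHHHENHS" -> "HHHENHS" -> "SHNEHHH"
  "ctkpa" -> "CTKPA" -> "TKPA" -> "APKT"
  "qzeromxnz" -> "QZEROMXNZ" -> "ZEROMXNZ" -> "ZNXMOREZ"
  "btvhyq" -> "BTVHYQ" -> "TVHYQ" -> "QYHVT"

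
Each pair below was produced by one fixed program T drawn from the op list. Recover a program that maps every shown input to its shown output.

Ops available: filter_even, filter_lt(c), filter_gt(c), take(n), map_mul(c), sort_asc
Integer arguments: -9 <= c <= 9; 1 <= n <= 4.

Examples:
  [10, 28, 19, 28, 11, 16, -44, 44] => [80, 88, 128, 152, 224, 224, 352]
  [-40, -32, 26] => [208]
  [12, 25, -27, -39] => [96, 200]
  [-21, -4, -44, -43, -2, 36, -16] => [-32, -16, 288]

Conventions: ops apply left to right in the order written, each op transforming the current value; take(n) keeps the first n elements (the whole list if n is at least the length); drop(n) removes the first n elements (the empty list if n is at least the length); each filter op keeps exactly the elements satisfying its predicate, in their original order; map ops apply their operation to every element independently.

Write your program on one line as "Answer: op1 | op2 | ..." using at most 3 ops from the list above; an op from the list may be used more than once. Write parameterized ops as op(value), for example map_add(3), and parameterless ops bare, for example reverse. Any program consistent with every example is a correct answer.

sort_asc | filter_gt(-6) | map_mul(8)

Check, running the answer program on each example:
  [10, 28, 19, 28, 11, 16, -44, 44] -> [-44, 10, 11, 16, 19, 28, 28, 44] -> [10, 11, 16, 19, 28, 28, 44] -> [80, 88, 128, 152, 224, 224, 352]
  [-40, -32, 26] -> [-40, -32, 26] -> [26] -> [208]
  [12, 25, -27, -39] -> [-39, -27, 12, 25] -> [12, 25] -> [96, 200]
  [-21, -4, -44, -43, -2, 36, -16] -> [-44, -43, -21, -16, -4, -2, 36] -> [-4, -2, 36] -> [-32, -16, 288]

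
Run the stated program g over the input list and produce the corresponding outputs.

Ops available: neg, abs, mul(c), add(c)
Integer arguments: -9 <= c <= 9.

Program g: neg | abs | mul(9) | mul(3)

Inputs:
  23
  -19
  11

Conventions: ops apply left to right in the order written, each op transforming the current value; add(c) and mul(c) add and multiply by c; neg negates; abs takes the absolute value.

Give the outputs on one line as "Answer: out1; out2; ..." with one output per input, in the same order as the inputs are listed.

Execution, op by op:
  23 -> -23 -> 23 -> 207 -> 621
  -19 -> 19 -> 19 -> 171 -> 513
  11 -> -11 -> 11 -> 99 -> 297

621; 513; 297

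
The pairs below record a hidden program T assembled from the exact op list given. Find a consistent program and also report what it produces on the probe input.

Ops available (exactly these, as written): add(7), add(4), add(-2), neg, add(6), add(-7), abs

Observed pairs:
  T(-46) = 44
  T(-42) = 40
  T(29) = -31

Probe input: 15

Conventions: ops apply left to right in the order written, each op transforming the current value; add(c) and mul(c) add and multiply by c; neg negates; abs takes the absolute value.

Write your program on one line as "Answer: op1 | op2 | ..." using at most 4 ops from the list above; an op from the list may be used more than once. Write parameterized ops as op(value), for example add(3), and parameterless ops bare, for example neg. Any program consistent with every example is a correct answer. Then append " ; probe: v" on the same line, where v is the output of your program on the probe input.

add(6) | neg | add(4) ; probe: -17

Check, running the answer program on each example:
  -46 -> -40 -> 40 -> 44
  -42 -> -36 -> 36 -> 40
  29 -> 35 -> -35 -> -31
  probe: 15 -> 21 -> -21 -> -17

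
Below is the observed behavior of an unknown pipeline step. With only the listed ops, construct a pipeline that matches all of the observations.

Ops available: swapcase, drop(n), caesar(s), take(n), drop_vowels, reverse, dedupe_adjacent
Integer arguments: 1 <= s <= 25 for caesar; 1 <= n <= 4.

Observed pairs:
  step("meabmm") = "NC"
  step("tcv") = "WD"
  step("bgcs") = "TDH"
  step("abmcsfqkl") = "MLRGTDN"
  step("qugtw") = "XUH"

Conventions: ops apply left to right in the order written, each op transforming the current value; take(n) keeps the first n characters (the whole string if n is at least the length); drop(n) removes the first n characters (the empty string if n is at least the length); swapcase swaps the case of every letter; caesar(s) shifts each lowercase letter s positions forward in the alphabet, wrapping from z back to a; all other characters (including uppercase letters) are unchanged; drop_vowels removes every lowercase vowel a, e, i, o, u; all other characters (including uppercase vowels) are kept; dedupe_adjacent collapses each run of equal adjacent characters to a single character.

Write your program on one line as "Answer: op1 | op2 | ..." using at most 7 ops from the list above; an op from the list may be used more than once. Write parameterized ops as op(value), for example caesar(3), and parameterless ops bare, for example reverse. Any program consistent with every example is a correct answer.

drop_vowels | dedupe_adjacent | caesar(1) | swapcase | drop(1) | reverse

Check, running the answer program on each example:
  "meabmm" -> "mbmm" -> "mbm" -> "ncn" -> "NCN" -> "CN" -> "NC"
  "tcv" -> "tcv" -> "tcv" -> "udw" -> "UDW" -> "DW" -> "WD"
  "bgcs" -> "bgcs" -> "bgcs" -> "chdt" -> "CHDT" -> "HDT" -> "TDH"
  "abmcsfqkl" -> "bmcsfqkl" -> "bmcsfqkl" -> "cndtgrlm" -> "CNDTGRLM" -> "NDTGRLM" -> "MLRGTDN"
  "qugtw" -> "qgtw" -> "qgtw" -> "rhux" -> "RHUX" -> "HUX" -> "XUH"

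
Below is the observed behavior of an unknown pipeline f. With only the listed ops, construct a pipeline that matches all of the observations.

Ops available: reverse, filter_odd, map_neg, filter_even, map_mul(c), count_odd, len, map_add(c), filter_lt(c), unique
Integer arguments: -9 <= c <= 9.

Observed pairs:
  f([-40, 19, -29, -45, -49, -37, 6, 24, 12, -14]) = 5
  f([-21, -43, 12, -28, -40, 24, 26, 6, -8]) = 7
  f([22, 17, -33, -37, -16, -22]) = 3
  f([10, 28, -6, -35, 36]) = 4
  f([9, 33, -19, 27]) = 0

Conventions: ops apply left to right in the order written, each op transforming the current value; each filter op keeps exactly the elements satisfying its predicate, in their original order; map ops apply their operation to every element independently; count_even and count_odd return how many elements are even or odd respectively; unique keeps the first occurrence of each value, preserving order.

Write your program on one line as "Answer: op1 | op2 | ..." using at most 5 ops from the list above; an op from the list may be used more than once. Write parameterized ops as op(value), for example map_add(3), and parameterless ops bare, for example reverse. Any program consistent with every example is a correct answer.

filter_even | reverse | map_neg | len

Check, running the answer program on each example:
  [-40, 19, -29, -45, -49, -37, 6, 24, 12, -14] -> [-40, 6, 24, 12, -14] -> [-14, 12, 24, 6, -40] -> [14, -12, -24, -6, 40] -> 5
  [-21, -43, 12, -28, -40, 24, 26, 6, -8] -> [12, -28, -40, 24, 26, 6, -8] -> [-8, 6, 26, 24, -40, -28, 12] -> [8, -6, -26, -24, 40, 28, -12] -> 7
  [22, 17, -33, -37, -16, -22] -> [22, -16, -22] -> [-22, -16, 22] -> [22, 16, -22] -> 3
  [10, 28, -6, -35, 36] -> [10, 28, -6, 36] -> [36, -6, 28, 10] -> [-36, 6, -28, -10] -> 4
  [9, 33, -19, 27] -> [] -> [] -> [] -> 0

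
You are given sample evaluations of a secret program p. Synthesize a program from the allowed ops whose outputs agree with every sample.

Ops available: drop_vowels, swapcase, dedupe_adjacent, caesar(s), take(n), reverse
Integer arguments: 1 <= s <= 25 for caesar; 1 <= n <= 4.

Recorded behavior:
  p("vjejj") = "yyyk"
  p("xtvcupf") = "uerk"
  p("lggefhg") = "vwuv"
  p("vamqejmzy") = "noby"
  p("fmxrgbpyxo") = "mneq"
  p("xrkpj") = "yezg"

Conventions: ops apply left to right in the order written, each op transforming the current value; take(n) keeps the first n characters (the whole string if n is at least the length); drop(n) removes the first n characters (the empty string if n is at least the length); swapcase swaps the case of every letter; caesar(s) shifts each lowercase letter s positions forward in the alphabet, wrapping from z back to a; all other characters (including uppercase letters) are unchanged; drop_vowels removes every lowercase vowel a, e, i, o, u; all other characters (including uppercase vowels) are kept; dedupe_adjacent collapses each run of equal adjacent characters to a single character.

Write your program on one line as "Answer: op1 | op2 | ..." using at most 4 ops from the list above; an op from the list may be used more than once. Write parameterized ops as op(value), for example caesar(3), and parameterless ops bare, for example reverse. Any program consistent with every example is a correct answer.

drop_vowels | reverse | take(4) | caesar(15)

Check, running the answer program on each example:
  "vjejj" -> "vjjj" -> "jjjv" -> "jjjv" -> "yyyk"
  "xtvcupf" -> "xtvcpf" -> "fpcvtx" -> "fpcv" -> "uerk"
  "lggefhg" -> "lggfhg" -> "ghfggl" -> "ghfg" -> "vwuv"
  "vamqejmzy" -> "vmqjmzy" -> "yzmjqmv" -> "yzmj" -> "noby"
  "fmxrgbpyxo" -> "fmxrgbpyx" -> "xypbgrxmf" -> "xypb" -> "mneq"
  "xrkpj" -> "xrkpj" -> "jpkrx" -> "jpkr" -> "yezg"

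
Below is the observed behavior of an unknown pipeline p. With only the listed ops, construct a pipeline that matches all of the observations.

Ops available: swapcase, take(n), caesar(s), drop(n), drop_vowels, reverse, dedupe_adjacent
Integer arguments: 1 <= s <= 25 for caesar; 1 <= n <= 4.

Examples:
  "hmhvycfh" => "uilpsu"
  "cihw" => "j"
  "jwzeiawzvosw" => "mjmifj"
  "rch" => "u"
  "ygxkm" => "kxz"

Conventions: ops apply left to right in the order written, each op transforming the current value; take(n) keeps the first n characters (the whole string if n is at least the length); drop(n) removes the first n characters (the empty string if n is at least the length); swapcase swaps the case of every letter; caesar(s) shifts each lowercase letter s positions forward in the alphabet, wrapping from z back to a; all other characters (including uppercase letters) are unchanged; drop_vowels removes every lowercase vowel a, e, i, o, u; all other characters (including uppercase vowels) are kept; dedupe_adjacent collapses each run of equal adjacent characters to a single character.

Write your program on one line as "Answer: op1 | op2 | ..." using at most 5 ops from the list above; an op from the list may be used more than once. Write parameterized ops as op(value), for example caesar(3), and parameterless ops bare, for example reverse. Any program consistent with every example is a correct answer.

drop_vowels | drop(2) | caesar(18) | caesar(6) | caesar(15)

Check, running the answer program on each example:
  "hmhvycfh" -> "hmhvycfh" -> "hvycfh" -> "znquxz" -> "ftwadf" -> "uilpsu"
  "cihw" -> "chw" -> "w" -> "o" -> "u" -> "j"
  "jwzeiawzvosw" -> "jwzwzvsw" -> "zwzvsw" -> "rornko" -> "xuxtqu" -> "mjmifj"
  "rch" -> "rch" -> "h" -> "z" -> "f" -> "u"
  "ygxkm" -> "ygxkm" -> "xkm" -> "pce" -> "vik" -> "kxz"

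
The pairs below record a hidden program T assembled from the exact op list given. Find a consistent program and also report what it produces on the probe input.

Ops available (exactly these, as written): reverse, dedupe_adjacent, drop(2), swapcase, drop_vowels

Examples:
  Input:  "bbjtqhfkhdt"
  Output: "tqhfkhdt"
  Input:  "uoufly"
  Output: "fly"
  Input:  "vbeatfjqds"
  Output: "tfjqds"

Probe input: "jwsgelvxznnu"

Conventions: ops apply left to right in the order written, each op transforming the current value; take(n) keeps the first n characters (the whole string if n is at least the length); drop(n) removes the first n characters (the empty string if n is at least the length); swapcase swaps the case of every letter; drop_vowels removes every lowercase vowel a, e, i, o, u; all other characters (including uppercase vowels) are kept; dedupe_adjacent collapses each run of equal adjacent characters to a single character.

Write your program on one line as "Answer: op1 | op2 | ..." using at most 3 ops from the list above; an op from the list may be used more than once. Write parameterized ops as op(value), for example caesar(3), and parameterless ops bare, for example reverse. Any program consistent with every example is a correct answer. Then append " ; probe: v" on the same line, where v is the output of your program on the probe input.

dedupe_adjacent | drop(2) | drop_vowels ; probe: "sglvxzn"

Check, running the answer program on each example:
  "bbjtqhfkhdt" -> "bjtqhfkhdt" -> "tqhfkhdt" -> "tqhfkhdt"
  "uoufly" -> "uoufly" -> "ufly" -> "fly"
  "vbeatfjqds" -> "vbeatfjqds" -> "eatfjqds" -> "tfjqds"
  probe: "jwsgelvxznnu" -> "jwsgelvxznu" -> "sgelvxznu" -> "sglvxzn"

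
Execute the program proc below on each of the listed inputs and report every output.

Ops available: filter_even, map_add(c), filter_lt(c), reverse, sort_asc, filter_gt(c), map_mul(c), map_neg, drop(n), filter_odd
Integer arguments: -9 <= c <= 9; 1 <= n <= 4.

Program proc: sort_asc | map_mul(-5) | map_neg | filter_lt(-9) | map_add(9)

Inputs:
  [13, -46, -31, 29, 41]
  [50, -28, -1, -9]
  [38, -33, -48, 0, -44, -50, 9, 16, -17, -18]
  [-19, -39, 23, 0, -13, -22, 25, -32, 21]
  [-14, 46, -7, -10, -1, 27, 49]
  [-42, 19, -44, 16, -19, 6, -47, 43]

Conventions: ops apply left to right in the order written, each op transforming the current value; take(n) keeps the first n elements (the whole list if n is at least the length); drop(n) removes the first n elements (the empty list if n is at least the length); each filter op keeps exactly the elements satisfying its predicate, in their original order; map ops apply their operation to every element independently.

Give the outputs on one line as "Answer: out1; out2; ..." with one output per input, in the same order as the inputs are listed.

[-221, -146]; [-131, -36]; [-241, -231, -211, -156, -81, -76]; [-186, -151, -101, -86, -56]; [-61, -41, -26]; [-226, -211, -201, -86]

Execution, op by op:
  [13, -46, -31, 29, 41] -> [-46, -31, 13, 29, 41] -> [230, 155, -65, -145, -205] -> [-230, -155, 65, 145, 205] -> [-230, -155] -> [-221, -146]
  [50, -28, -1, -9] -> [-28, -9, -1, 50] -> [140, 45, 5, -250] -> [-140, -45, -5, 250] -> [-140, -45] -> [-131, -36]
  [38, -33, -48, 0, -44, -50, 9, 16, -17, -18] -> [-50, -48, -44, -33, -18, -17, 0, 9, 16, 38] -> [250, 240, 220, 165, 90, 85, 0, -45, -80, -190] -> [-250, -240, -220, -165, -90, -85, 0, 45, 80, 190] -> [-250, -240, -220, -165, -90, -85] -> [-241, -231, -211, -156, -81, -76]
  [-19, -39, 23, 0, -13, -22, 25, -32, 21] -> [-39, -32, -22, -19, -13, 0, 21, 23, 25] -> [195, 160, 110, 95, 65, 0, -105, -115, -125] -> [-195, -160, -110, -95, -65, 0, 105, 115, 125] -> [-195, -160, -110, -95, -65] -> [-186, -151, -101, -86, -56]
  [-14, 46, -7, -10, -1, 27, 49] -> [-14, -10, -7, -1, 27, 46, 49] -> [70, 50, 35, 5, -135, -230, -245] -> [-70, -50, -35, -5, 135, 230, 245] -> [-70, -50, -35] -> [-61, -41, -26]
  [-42, 19, -44, 16, -19, 6, -47, 43] -> [-47, -44, -42, -19, 6, 16, 19, 43] -> [235, 220, 210, 95, -30, -80, -95, -215] -> [-235, -220, -210, -95, 30, 80, 95, 215] -> [-235, -220, -210, -95] -> [-226, -211, -201, -86]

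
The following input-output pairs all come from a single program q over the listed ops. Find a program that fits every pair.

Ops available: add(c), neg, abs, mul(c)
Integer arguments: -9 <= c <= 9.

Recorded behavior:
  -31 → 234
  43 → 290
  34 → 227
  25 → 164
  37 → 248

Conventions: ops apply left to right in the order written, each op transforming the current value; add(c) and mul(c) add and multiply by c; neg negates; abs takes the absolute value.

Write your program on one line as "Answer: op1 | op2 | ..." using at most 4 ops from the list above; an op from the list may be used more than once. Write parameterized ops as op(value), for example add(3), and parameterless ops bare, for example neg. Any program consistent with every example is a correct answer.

add(-2) | mul(-7) | abs | add(3)

Check, running the answer program on each example:
  -31 -> -33 -> 231 -> 231 -> 234
  43 -> 41 -> -287 -> 287 -> 290
  34 -> 32 -> -224 -> 224 -> 227
  25 -> 23 -> -161 -> 161 -> 164
  37 -> 35 -> -245 -> 245 -> 248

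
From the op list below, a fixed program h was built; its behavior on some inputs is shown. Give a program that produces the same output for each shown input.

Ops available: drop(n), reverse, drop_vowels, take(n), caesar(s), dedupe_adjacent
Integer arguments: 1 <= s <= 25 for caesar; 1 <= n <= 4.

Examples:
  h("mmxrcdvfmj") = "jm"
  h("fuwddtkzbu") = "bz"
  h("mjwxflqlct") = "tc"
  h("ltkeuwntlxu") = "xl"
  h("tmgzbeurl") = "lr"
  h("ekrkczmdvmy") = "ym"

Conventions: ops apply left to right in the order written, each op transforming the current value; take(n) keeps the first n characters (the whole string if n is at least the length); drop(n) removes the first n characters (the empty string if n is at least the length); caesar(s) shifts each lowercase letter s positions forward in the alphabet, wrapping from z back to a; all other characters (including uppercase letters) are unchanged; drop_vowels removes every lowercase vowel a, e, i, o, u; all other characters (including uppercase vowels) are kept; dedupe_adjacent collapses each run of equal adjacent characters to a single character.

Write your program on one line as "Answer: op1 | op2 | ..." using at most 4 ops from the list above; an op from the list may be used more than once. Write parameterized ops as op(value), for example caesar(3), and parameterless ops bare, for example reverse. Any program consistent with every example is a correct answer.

drop_vowels | reverse | take(2)

Check, running the answer program on each example:
  "mmxrcdvfmj" -> "mmxrcdvfmj" -> "jmfvdcrxmm" -> "jm"
  "fuwddtkzbu" -> "fwddtkzb" -> "bzktddwf" -> "bz"
  "mjwxflqlct" -> "mjwxflqlct" -> "tclqlfxwjm" -> "tc"
  "ltkeuwntlxu" -> "ltkwntlx" -> "xltnwktl" -> "xl"
  "tmgzbeurl" -> "tmgzbrl" -> "lrbzgmt" -> "lr"
  "ekrkczmdvmy" -> "krkczmdvmy" -> "ymvdmzckrk" -> "ym"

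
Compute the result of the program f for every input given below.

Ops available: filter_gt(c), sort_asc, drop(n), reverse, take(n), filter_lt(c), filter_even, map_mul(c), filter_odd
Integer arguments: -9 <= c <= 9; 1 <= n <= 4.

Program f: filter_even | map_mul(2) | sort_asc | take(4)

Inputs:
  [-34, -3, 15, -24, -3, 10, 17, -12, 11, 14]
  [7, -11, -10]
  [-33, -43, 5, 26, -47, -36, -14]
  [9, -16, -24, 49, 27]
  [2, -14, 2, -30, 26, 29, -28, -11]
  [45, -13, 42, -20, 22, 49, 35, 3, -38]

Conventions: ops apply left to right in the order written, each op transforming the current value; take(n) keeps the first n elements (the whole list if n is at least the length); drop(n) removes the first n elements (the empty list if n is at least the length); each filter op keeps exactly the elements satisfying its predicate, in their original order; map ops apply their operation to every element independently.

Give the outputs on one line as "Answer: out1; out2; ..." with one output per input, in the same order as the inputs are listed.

Execution, op by op:
  [-34, -3, 15, -24, -3, 10, 17, -12, 11, 14] -> [-34, -24, 10, -12, 14] -> [-68, -48, 20, -24, 28] -> [-68, -48, -24, 20, 28] -> [-68, -48, -24, 20]
  [7, -11, -10] -> [-10] -> [-20] -> [-20] -> [-20]
  [-33, -43, 5, 26, -47, -36, -14] -> [26, -36, -14] -> [52, -72, -28] -> [-72, -28, 52] -> [-72, -28, 52]
  [9, -16, -24, 49, 27] -> [-16, -24] -> [-32, -48] -> [-48, -32] -> [-48, -32]
  [2, -14, 2, -30, 26, 29, -28, -11] -> [2, -14, 2, -30, 26, -28] -> [4, -28, 4, -60, 52, -56] -> [-60, -56, -28, 4, 4, 52] -> [-60, -56, -28, 4]
  [45, -13, 42, -20, 22, 49, 35, 3, -38] -> [42, -20, 22, -38] -> [84, -40, 44, -76] -> [-76, -40, 44, 84] -> [-76, -40, 44, 84]

[-68, -48, -24, 20]; [-20]; [-72, -28, 52]; [-48, -32]; [-60, -56, -28, 4]; [-76, -40, 44, 84]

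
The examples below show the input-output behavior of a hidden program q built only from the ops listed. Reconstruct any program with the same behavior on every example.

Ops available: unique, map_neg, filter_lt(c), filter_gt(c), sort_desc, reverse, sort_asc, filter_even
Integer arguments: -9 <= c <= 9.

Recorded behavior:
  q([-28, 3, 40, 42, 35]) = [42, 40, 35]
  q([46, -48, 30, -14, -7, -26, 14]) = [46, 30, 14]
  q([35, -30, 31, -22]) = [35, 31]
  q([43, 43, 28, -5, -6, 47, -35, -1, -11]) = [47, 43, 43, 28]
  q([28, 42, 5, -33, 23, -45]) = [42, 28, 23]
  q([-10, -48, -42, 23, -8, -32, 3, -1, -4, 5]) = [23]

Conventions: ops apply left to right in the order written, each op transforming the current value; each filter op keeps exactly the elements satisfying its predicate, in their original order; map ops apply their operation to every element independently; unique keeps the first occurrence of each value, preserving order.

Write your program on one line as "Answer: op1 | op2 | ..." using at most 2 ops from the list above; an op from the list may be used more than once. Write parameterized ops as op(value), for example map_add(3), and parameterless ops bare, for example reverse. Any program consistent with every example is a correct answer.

sort_desc | filter_gt(7)

Check, running the answer program on each example:
  [-28, 3, 40, 42, 35] -> [42, 40, 35, 3, -28] -> [42, 40, 35]
  [46, -48, 30, -14, -7, -26, 14] -> [46, 30, 14, -7, -14, -26, -48] -> [46, 30, 14]
  [35, -30, 31, -22] -> [35, 31, -22, -30] -> [35, 31]
  [43, 43, 28, -5, -6, 47, -35, -1, -11] -> [47, 43, 43, 28, -1, -5, -6, -11, -35] -> [47, 43, 43, 28]
  [28, 42, 5, -33, 23, -45] -> [42, 28, 23, 5, -33, -45] -> [42, 28, 23]
  [-10, -48, -42, 23, -8, -32, 3, -1, -4, 5] -> [23, 5, 3, -1, -4, -8, -10, -32, -42, -48] -> [23]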